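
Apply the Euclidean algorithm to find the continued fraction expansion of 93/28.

[3; 3, 9]

Run the Euclidean algorithm on 93 and 28; the successive quotients are the partial quotients a_0, a_1, ... (each step inverts the fractional part left over by the previous one):
  93 = 3*28 + 9, so a_0 = 3.
  28 = 3*9 + 1, so a_1 = 3.
  9 = 9*1 + 0, so a_2 = 9.
The remainder reaches 0 after 3 divisions, so the expansion has 3 partial quotients, read off in order.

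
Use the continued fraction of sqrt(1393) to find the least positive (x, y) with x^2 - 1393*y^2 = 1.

First expand sqrt(1393) as a continued fraction. With x_i = (sqrt(1393) + m_i)/d_i and (m_0, d_0) = (0, 1): a_0 = floor(sqrt(1393)) = 37, since 37^2 = 1369 <= 1393 < 1444 = 38^2.
Iterate m_{i+1} = d_i*a_i - m_i, d_{i+1} = (1393 - m_{i+1}^2)/d_i, a_{i+1} = floor((a_0 + m_{i+1})/d_{i+1}):
  m_1 = 1*37 - 0 = 37, d_1 = (1393 - 37^2)/1 = 24/1 = 24, a_1 = floor((37 + 37)/24) = 3.
  m_2 = 24*3 - 37 = 35, d_2 = (1393 - 35^2)/24 = 168/24 = 7, a_2 = floor((37 + 35)/7) = 10.
  m_3 = 7*10 - 35 = 35, d_3 = (1393 - 35^2)/7 = 168/7 = 24, a_3 = floor((37 + 35)/24) = 3.
  m_4 = 24*3 - 35 = 37, d_4 = (1393 - 37^2)/24 = 24/24 = 1, a_4 = floor((37 + 37)/1) = 74.
  m_5 = 1*74 - 37 = 37, d_5 = (1393 - 37^2)/1 = 24/1 = 24: (m_5, d_5) = (m_1, d_1) = (37, 24), so from here the quotients repeat a_1, ..., a_4; the period length is 4.
So sqrt(1393) = [37; (3, 10, 3, 74)] with period length k = 4.
k is even, so the fundamental solution of x^2 - 1393y^2 = 1 is (p_{k-1}, q_{k-1}) = (p_3, q_3); compute convergents through index 3.
Convergents (p_i = a_i*p_{i-1} + p_{i-2}, q_i = a_i*q_{i-1} + q_{i-2} with p_{-2}=0, p_{-1}=1, q_{-2}=1, q_{-1}=0):
  i=0: a_0=37, p_0 = 37*1 + 0 = 37, q_0 = 37*0 + 1 = 1.
  i=1: a_1=3, p_1 = 3*37 + 1 = 112, q_1 = 3*1 + 0 = 3.
  i=2: a_2=10, p_2 = 10*112 + 37 = 1157, q_2 = 10*3 + 1 = 31.
  i=3: a_3=3, p_3 = 3*1157 + 112 = 3583, q_3 = 3*31 + 3 = 96.
Check: 3583^2 - 1393*96^2 = 12837889 - 12837888 = 1, so (x, y) = (3583, 96) solves the equation, and by the theorem it is the least positive solution.

(x, y) = (3583, 96)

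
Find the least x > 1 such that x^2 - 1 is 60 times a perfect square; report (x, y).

First expand sqrt(60) as a continued fraction. With x_i = (sqrt(60) + m_i)/d_i and (m_0, d_0) = (0, 1): a_0 = floor(sqrt(60)) = 7, since 7^2 = 49 <= 60 < 64 = 8^2.
Iterate m_{i+1} = d_i*a_i - m_i, d_{i+1} = (60 - m_{i+1}^2)/d_i, a_{i+1} = floor((a_0 + m_{i+1})/d_{i+1}):
  m_1 = 1*7 - 0 = 7, d_1 = (60 - 7^2)/1 = 11/1 = 11, a_1 = floor((7 + 7)/11) = 1.
  m_2 = 11*1 - 7 = 4, d_2 = (60 - 4^2)/11 = 44/11 = 4, a_2 = floor((7 + 4)/4) = 2.
  m_3 = 4*2 - 4 = 4, d_3 = (60 - 4^2)/4 = 44/4 = 11, a_3 = floor((7 + 4)/11) = 1.
  m_4 = 11*1 - 4 = 7, d_4 = (60 - 7^2)/11 = 11/11 = 1, a_4 = floor((7 + 7)/1) = 14.
  m_5 = 1*14 - 7 = 7, d_5 = (60 - 7^2)/1 = 11/1 = 11: (m_5, d_5) = (m_1, d_1) = (7, 11), so from here the quotients repeat a_1, ..., a_4; the period length is 4.
So sqrt(60) = [7; (1, 2, 1, 14)] with period length k = 4.
k is even, so the fundamental solution of x^2 - 60y^2 = 1 is (p_{k-1}, q_{k-1}) = (p_3, q_3); compute convergents through index 3.
Convergents (p_i = a_i*p_{i-1} + p_{i-2}, q_i = a_i*q_{i-1} + q_{i-2} with p_{-2}=0, p_{-1}=1, q_{-2}=1, q_{-1}=0):
  i=0: a_0=7, p_0 = 7*1 + 0 = 7, q_0 = 7*0 + 1 = 1.
  i=1: a_1=1, p_1 = 1*7 + 1 = 8, q_1 = 1*1 + 0 = 1.
  i=2: a_2=2, p_2 = 2*8 + 7 = 23, q_2 = 2*1 + 1 = 3.
  i=3: a_3=1, p_3 = 1*23 + 8 = 31, q_3 = 1*3 + 1 = 4.
Check: 31^2 - 60*4^2 = 961 - 960 = 1, so (x, y) = (31, 4) solves the equation, and by the theorem it is the least positive solution.

(x, y) = (31, 4)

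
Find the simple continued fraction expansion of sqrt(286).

[16; (1, 10, 3, 3, 2, 3, 3, 10, 1, 32)]

Write x_i = (sqrt(286) + m_i)/d_i with (m_0, d_0) = (0, 1). a_0 = floor(sqrt(286)) = 16, since 16^2 = 256 <= 286 < 289 = 17^2.
Iterate m_{i+1} = d_i*a_i - m_i, d_{i+1} = (286 - m_{i+1}^2)/d_i, a_{i+1} = floor((a_0 + m_{i+1})/d_{i+1}):
  m_1 = 1*16 - 0 = 16, d_1 = (286 - 16^2)/1 = 30/1 = 30, a_1 = floor((16 + 16)/30) = 1.
  m_2 = 30*1 - 16 = 14, d_2 = (286 - 14^2)/30 = 90/30 = 3, a_2 = floor((16 + 14)/3) = 10.
  m_3 = 3*10 - 14 = 16, d_3 = (286 - 16^2)/3 = 30/3 = 10, a_3 = floor((16 + 16)/10) = 3.
  m_4 = 10*3 - 16 = 14, d_4 = (286 - 14^2)/10 = 90/10 = 9, a_4 = floor((16 + 14)/9) = 3.
  m_5 = 9*3 - 14 = 13, d_5 = (286 - 13^2)/9 = 117/9 = 13, a_5 = floor((16 + 13)/13) = 2.
  m_6 = 13*2 - 13 = 13, d_6 = (286 - 13^2)/13 = 117/13 = 9, a_6 = floor((16 + 13)/9) = 3.
  m_7 = 9*3 - 13 = 14, d_7 = (286 - 14^2)/9 = 90/9 = 10, a_7 = floor((16 + 14)/10) = 3.
  m_8 = 10*3 - 14 = 16, d_8 = (286 - 16^2)/10 = 30/10 = 3, a_8 = floor((16 + 16)/3) = 10.
  m_9 = 3*10 - 16 = 14, d_9 = (286 - 14^2)/3 = 90/3 = 30, a_9 = floor((16 + 14)/30) = 1.
  m_10 = 30*1 - 14 = 16, d_10 = (286 - 16^2)/30 = 30/30 = 1, a_10 = floor((16 + 16)/1) = 32.
  m_11 = 1*32 - 16 = 16, d_11 = (286 - 16^2)/1 = 30/1 = 30: (m_11, d_11) = (m_1, d_1) = (16, 30), so from here the quotients repeat a_1, ..., a_10; the period length is 10.
Hence the expansion of sqrt(286) is a_0 = 16 followed by the repeating block 1, 10, 3, 3, 2, 3, 3, 10, 1, 32 (period 10).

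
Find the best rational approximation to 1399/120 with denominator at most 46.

Expand x = 1399/120 as a continued fraction with the Euclidean algorithm:
  1399 = 11*120 + 79, so a_0 = 11.
  120 = 1*79 + 41, so a_1 = 1.
  79 = 1*41 + 38, so a_2 = 1.
  41 = 1*38 + 3, so a_3 = 1.
  38 = 12*3 + 2, so a_4 = 12.
  3 = 1*2 + 1, so a_5 = 1.
  2 = 2*1 + 0, so a_6 = 2.
so x = [11; 1, 1, 1, 12, 1, 2].
Convergents (p_i = a_i*p_{i-1} + p_{i-2}, q_i = a_i*q_{i-1} + q_{i-2} with p_{-2}=0, p_{-1}=1, q_{-2}=1, q_{-1}=0), until the denominator exceeds 46:
  i=0: a_0=11, p_0 = 11*1 + 0 = 11, q_0 = 11*0 + 1 = 1.
  i=1: a_1=1, p_1 = 1*11 + 1 = 12, q_1 = 1*1 + 0 = 1.
  i=2: a_2=1, p_2 = 1*12 + 11 = 23, q_2 = 1*1 + 1 = 2.
  i=3: a_3=1, p_3 = 1*23 + 12 = 35, q_3 = 1*2 + 1 = 3.
  i=4: a_4=12, p_4 = 12*35 + 23 = 443, q_4 = 12*3 + 2 = 38.
  i=5: a_5=1, p_5 = 1*443 + 35 = 478, q_5 = 1*38 + 3 = 41.
  i=6: a_6=2, p_6 = 2*478 + 443 = 1399, q_6 = 2*41 + 38 = 120.
q_6 = 120 > 46, so the last convergent with denominator <= 46 is p_5/q_5 = 478/41.
The closest fraction with denominator <= 46 is either p_5/q_5 or the intermediate fraction (k*p_5 + p_4)/(k*q_5 + q_4) with the largest k >= 1 whose denominator stays <= 46; these approach x as k grows, and every other convergent or intermediate fraction in range is farther away.
Largest k: floor((46 - q_4)/q_5) = floor((46 - 38)/41) = 0.
Since k = 0, no intermediate fraction beyond p_5/q_5 has denominator <= 46, so the convergent 478/41 is the closest (its error is |1399*41 - 478*120|/(120*41) = 1/4920).

478/41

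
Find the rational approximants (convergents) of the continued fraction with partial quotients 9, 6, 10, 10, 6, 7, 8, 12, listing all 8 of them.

Using the convergent recurrence p_i = a_i*p_{i-1} + p_{i-2}, q_i = a_i*q_{i-1} + q_{i-2} with p_{-2}=0, p_{-1}=1, q_{-2}=1, q_{-1}=0:
  i=0: a_0=9, p_0 = 9*1 + 0 = 9, q_0 = 9*0 + 1 = 1.
  i=1: a_1=6, p_1 = 6*9 + 1 = 55, q_1 = 6*1 + 0 = 6.
  i=2: a_2=10, p_2 = 10*55 + 9 = 559, q_2 = 10*6 + 1 = 61.
  i=3: a_3=10, p_3 = 10*559 + 55 = 5645, q_3 = 10*61 + 6 = 616.
  i=4: a_4=6, p_4 = 6*5645 + 559 = 34429, q_4 = 6*616 + 61 = 3757.
  i=5: a_5=7, p_5 = 7*34429 + 5645 = 246648, q_5 = 7*3757 + 616 = 26915.
  i=6: a_6=8, p_6 = 8*246648 + 34429 = 2007613, q_6 = 8*26915 + 3757 = 219077.
  i=7: a_7=12, p_7 = 12*2007613 + 246648 = 24338004, q_7 = 12*219077 + 26915 = 2655839.

9/1, 55/6, 559/61, 5645/616, 34429/3757, 246648/26915, 2007613/219077, 24338004/2655839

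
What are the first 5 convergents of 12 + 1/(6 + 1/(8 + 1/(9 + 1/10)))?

12/1, 73/6, 596/49, 5437/447, 54966/4519

Using the convergent recurrence p_i = a_i*p_{i-1} + p_{i-2}, q_i = a_i*q_{i-1} + q_{i-2} with p_{-2}=0, p_{-1}=1, q_{-2}=1, q_{-1}=0:
  i=0: a_0=12, p_0 = 12*1 + 0 = 12, q_0 = 12*0 + 1 = 1.
  i=1: a_1=6, p_1 = 6*12 + 1 = 73, q_1 = 6*1 + 0 = 6.
  i=2: a_2=8, p_2 = 8*73 + 12 = 596, q_2 = 8*6 + 1 = 49.
  i=3: a_3=9, p_3 = 9*596 + 73 = 5437, q_3 = 9*49 + 6 = 447.
  i=4: a_4=10, p_4 = 10*5437 + 596 = 54966, q_4 = 10*447 + 49 = 4519.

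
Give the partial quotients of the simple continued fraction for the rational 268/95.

[2; 1, 4, 1, 1, 2, 3]

Run the Euclidean algorithm on 268 and 95; the successive quotients are the partial quotients a_0, a_1, ... (each step inverts the fractional part left over by the previous one):
  268 = 2*95 + 78, so a_0 = 2.
  95 = 1*78 + 17, so a_1 = 1.
  78 = 4*17 + 10, so a_2 = 4.
  17 = 1*10 + 7, so a_3 = 1.
  10 = 1*7 + 3, so a_4 = 1.
  7 = 2*3 + 1, so a_5 = 2.
  3 = 3*1 + 0, so a_6 = 3.
The remainder reaches 0 after 7 divisions, so the expansion has 7 partial quotients, read off in order.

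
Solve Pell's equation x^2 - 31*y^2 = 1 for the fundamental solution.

First expand sqrt(31) as a continued fraction. With x_i = (sqrt(31) + m_i)/d_i and (m_0, d_0) = (0, 1): a_0 = floor(sqrt(31)) = 5, since 5^2 = 25 <= 31 < 36 = 6^2.
Iterate m_{i+1} = d_i*a_i - m_i, d_{i+1} = (31 - m_{i+1}^2)/d_i, a_{i+1} = floor((a_0 + m_{i+1})/d_{i+1}):
  m_1 = 1*5 - 0 = 5, d_1 = (31 - 5^2)/1 = 6/1 = 6, a_1 = floor((5 + 5)/6) = 1.
  m_2 = 6*1 - 5 = 1, d_2 = (31 - 1^2)/6 = 30/6 = 5, a_2 = floor((5 + 1)/5) = 1.
  m_3 = 5*1 - 1 = 4, d_3 = (31 - 4^2)/5 = 15/5 = 3, a_3 = floor((5 + 4)/3) = 3.
  m_4 = 3*3 - 4 = 5, d_4 = (31 - 5^2)/3 = 6/3 = 2, a_4 = floor((5 + 5)/2) = 5.
  m_5 = 2*5 - 5 = 5, d_5 = (31 - 5^2)/2 = 6/2 = 3, a_5 = floor((5 + 5)/3) = 3.
  m_6 = 3*3 - 5 = 4, d_6 = (31 - 4^2)/3 = 15/3 = 5, a_6 = floor((5 + 4)/5) = 1.
  m_7 = 5*1 - 4 = 1, d_7 = (31 - 1^2)/5 = 30/5 = 6, a_7 = floor((5 + 1)/6) = 1.
  m_8 = 6*1 - 1 = 5, d_8 = (31 - 5^2)/6 = 6/6 = 1, a_8 = floor((5 + 5)/1) = 10.
  m_9 = 1*10 - 5 = 5, d_9 = (31 - 5^2)/1 = 6/1 = 6: (m_9, d_9) = (m_1, d_1) = (5, 6), so from here the quotients repeat a_1, ..., a_8; the period length is 8.
So sqrt(31) = [5; (1, 1, 3, 5, 3, 1, 1, 10)] with period length k = 8.
k is even, so the fundamental solution of x^2 - 31y^2 = 1 is (p_{k-1}, q_{k-1}) = (p_7, q_7); compute convergents through index 7.
Convergents (p_i = a_i*p_{i-1} + p_{i-2}, q_i = a_i*q_{i-1} + q_{i-2} with p_{-2}=0, p_{-1}=1, q_{-2}=1, q_{-1}=0):
  i=0: a_0=5, p_0 = 5*1 + 0 = 5, q_0 = 5*0 + 1 = 1.
  i=1: a_1=1, p_1 = 1*5 + 1 = 6, q_1 = 1*1 + 0 = 1.
  i=2: a_2=1, p_2 = 1*6 + 5 = 11, q_2 = 1*1 + 1 = 2.
  i=3: a_3=3, p_3 = 3*11 + 6 = 39, q_3 = 3*2 + 1 = 7.
  i=4: a_4=5, p_4 = 5*39 + 11 = 206, q_4 = 5*7 + 2 = 37.
  i=5: a_5=3, p_5 = 3*206 + 39 = 657, q_5 = 3*37 + 7 = 118.
  i=6: a_6=1, p_6 = 1*657 + 206 = 863, q_6 = 1*118 + 37 = 155.
  i=7: a_7=1, p_7 = 1*863 + 657 = 1520, q_7 = 1*155 + 118 = 273.
Check: 1520^2 - 31*273^2 = 2310400 - 2310399 = 1, so (x, y) = (1520, 273) solves the equation, and by the theorem it is the least positive solution.

(x, y) = (1520, 273)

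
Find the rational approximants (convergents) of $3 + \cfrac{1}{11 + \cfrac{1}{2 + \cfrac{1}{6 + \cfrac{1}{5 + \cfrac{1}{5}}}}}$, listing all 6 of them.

Using the convergent recurrence p_i = a_i*p_{i-1} + p_{i-2}, q_i = a_i*q_{i-1} + q_{i-2} with p_{-2}=0, p_{-1}=1, q_{-2}=1, q_{-1}=0:
  i=0: a_0=3, p_0 = 3*1 + 0 = 3, q_0 = 3*0 + 1 = 1.
  i=1: a_1=11, p_1 = 11*3 + 1 = 34, q_1 = 11*1 + 0 = 11.
  i=2: a_2=2, p_2 = 2*34 + 3 = 71, q_2 = 2*11 + 1 = 23.
  i=3: a_3=6, p_3 = 6*71 + 34 = 460, q_3 = 6*23 + 11 = 149.
  i=4: a_4=5, p_4 = 5*460 + 71 = 2371, q_4 = 5*149 + 23 = 768.
  i=5: a_5=5, p_5 = 5*2371 + 460 = 12315, q_5 = 5*768 + 149 = 3989.

3/1, 34/11, 71/23, 460/149, 2371/768, 12315/3989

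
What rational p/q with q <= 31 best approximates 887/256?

Expand x = 887/256 as a continued fraction with the Euclidean algorithm:
  887 = 3*256 + 119, so a_0 = 3.
  256 = 2*119 + 18, so a_1 = 2.
  119 = 6*18 + 11, so a_2 = 6.
  18 = 1*11 + 7, so a_3 = 1.
  11 = 1*7 + 4, so a_4 = 1.
  7 = 1*4 + 3, so a_5 = 1.
  4 = 1*3 + 1, so a_6 = 1.
  3 = 3*1 + 0, so a_7 = 3.
so x = [3; 2, 6, 1, 1, 1, 1, 3].
Convergents (p_i = a_i*p_{i-1} + p_{i-2}, q_i = a_i*q_{i-1} + q_{i-2} with p_{-2}=0, p_{-1}=1, q_{-2}=1, q_{-1}=0), until the denominator exceeds 31:
  i=0: a_0=3, p_0 = 3*1 + 0 = 3, q_0 = 3*0 + 1 = 1.
  i=1: a_1=2, p_1 = 2*3 + 1 = 7, q_1 = 2*1 + 0 = 2.
  i=2: a_2=6, p_2 = 6*7 + 3 = 45, q_2 = 6*2 + 1 = 13.
  i=3: a_3=1, p_3 = 1*45 + 7 = 52, q_3 = 1*13 + 2 = 15.
  i=4: a_4=1, p_4 = 1*52 + 45 = 97, q_4 = 1*15 + 13 = 28.
  i=5: a_5=1, p_5 = 1*97 + 52 = 149, q_5 = 1*28 + 15 = 43.
q_5 = 43 > 31, so the last convergent with denominator <= 31 is p_4/q_4 = 97/28.
The closest fraction with denominator <= 31 is either p_4/q_4 or the intermediate fraction (k*p_4 + p_3)/(k*q_4 + q_3) with the largest k >= 1 whose denominator stays <= 31; these approach x as k grows, and every other convergent or intermediate fraction in range is farther away.
Largest k: floor((31 - q_3)/q_4) = floor((31 - 15)/28) = 0.
Since k = 0, no intermediate fraction beyond p_4/q_4 has denominator <= 31, so the convergent 97/28 is the closest (its error is |887*28 - 97*256|/(256*28) = 4/7168).

97/28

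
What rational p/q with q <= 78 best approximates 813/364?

Expand x = 813/364 as a continued fraction with the Euclidean algorithm:
  813 = 2*364 + 85, so a_0 = 2.
  364 = 4*85 + 24, so a_1 = 4.
  85 = 3*24 + 13, so a_2 = 3.
  24 = 1*13 + 11, so a_3 = 1.
  13 = 1*11 + 2, so a_4 = 1.
  11 = 5*2 + 1, so a_5 = 5.
  2 = 2*1 + 0, so a_6 = 2.
so x = [2; 4, 3, 1, 1, 5, 2].
Convergents (p_i = a_i*p_{i-1} + p_{i-2}, q_i = a_i*q_{i-1} + q_{i-2} with p_{-2}=0, p_{-1}=1, q_{-2}=1, q_{-1}=0), until the denominator exceeds 78:
  i=0: a_0=2, p_0 = 2*1 + 0 = 2, q_0 = 2*0 + 1 = 1.
  i=1: a_1=4, p_1 = 4*2 + 1 = 9, q_1 = 4*1 + 0 = 4.
  i=2: a_2=3, p_2 = 3*9 + 2 = 29, q_2 = 3*4 + 1 = 13.
  i=3: a_3=1, p_3 = 1*29 + 9 = 38, q_3 = 1*13 + 4 = 17.
  i=4: a_4=1, p_4 = 1*38 + 29 = 67, q_4 = 1*17 + 13 = 30.
  i=5: a_5=5, p_5 = 5*67 + 38 = 373, q_5 = 5*30 + 17 = 167.
q_5 = 167 > 78, so the last convergent with denominator <= 78 is p_4/q_4 = 67/30.
The closest fraction with denominator <= 78 is either p_4/q_4 or the intermediate fraction (k*p_4 + p_3)/(k*q_4 + q_3) with the largest k >= 1 whose denominator stays <= 78; these approach x as k grows, and every other convergent or intermediate fraction in range is farther away.
Largest k: floor((78 - q_3)/q_4) = floor((78 - 17)/30) = 2.
That gives (2*67 + 38)/(2*30 + 17) = 172/77.
Compare the errors: |x - 67/30| = |813*30 - 67*364|/(364*30) = 2/10920, and |x - 172/77| = |813*77 - 172*364|/(364*77) = 7/28028.
Cross-multiplying, 2*28028 = 56056 < 76440 = 7*10920, so 2/10920 is smaller: the convergent 67/30 is closer to x than 172/77.

67/30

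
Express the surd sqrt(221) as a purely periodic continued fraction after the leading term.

[14; (1, 6, 2, 6, 1, 28)]

Write x_i = (sqrt(221) + m_i)/d_i with (m_0, d_0) = (0, 1). a_0 = floor(sqrt(221)) = 14, since 14^2 = 196 <= 221 < 225 = 15^2.
Iterate m_{i+1} = d_i*a_i - m_i, d_{i+1} = (221 - m_{i+1}^2)/d_i, a_{i+1} = floor((a_0 + m_{i+1})/d_{i+1}):
  m_1 = 1*14 - 0 = 14, d_1 = (221 - 14^2)/1 = 25/1 = 25, a_1 = floor((14 + 14)/25) = 1.
  m_2 = 25*1 - 14 = 11, d_2 = (221 - 11^2)/25 = 100/25 = 4, a_2 = floor((14 + 11)/4) = 6.
  m_3 = 4*6 - 11 = 13, d_3 = (221 - 13^2)/4 = 52/4 = 13, a_3 = floor((14 + 13)/13) = 2.
  m_4 = 13*2 - 13 = 13, d_4 = (221 - 13^2)/13 = 52/13 = 4, a_4 = floor((14 + 13)/4) = 6.
  m_5 = 4*6 - 13 = 11, d_5 = (221 - 11^2)/4 = 100/4 = 25, a_5 = floor((14 + 11)/25) = 1.
  m_6 = 25*1 - 11 = 14, d_6 = (221 - 14^2)/25 = 25/25 = 1, a_6 = floor((14 + 14)/1) = 28.
  m_7 = 1*28 - 14 = 14, d_7 = (221 - 14^2)/1 = 25/1 = 25: (m_7, d_7) = (m_1, d_1) = (14, 25), so from here the quotients repeat a_1, ..., a_6; the period length is 6.
Hence the expansion of sqrt(221) is a_0 = 14 followed by the repeating block 1, 6, 2, 6, 1, 28 (period 6).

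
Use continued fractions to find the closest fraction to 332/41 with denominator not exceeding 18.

Expand x = 332/41 as a continued fraction with the Euclidean algorithm:
  332 = 8*41 + 4, so a_0 = 8.
  41 = 10*4 + 1, so a_1 = 10.
  4 = 4*1 + 0, so a_2 = 4.
so x = [8; 10, 4].
Convergents (p_i = a_i*p_{i-1} + p_{i-2}, q_i = a_i*q_{i-1} + q_{i-2} with p_{-2}=0, p_{-1}=1, q_{-2}=1, q_{-1}=0), until the denominator exceeds 18:
  i=0: a_0=8, p_0 = 8*1 + 0 = 8, q_0 = 8*0 + 1 = 1.
  i=1: a_1=10, p_1 = 10*8 + 1 = 81, q_1 = 10*1 + 0 = 10.
  i=2: a_2=4, p_2 = 4*81 + 8 = 332, q_2 = 4*10 + 1 = 41.
q_2 = 41 > 18, so the last convergent with denominator <= 18 is p_1/q_1 = 81/10.
The closest fraction with denominator <= 18 is either p_1/q_1 or the intermediate fraction (k*p_1 + p_0)/(k*q_1 + q_0) with the largest k >= 1 whose denominator stays <= 18; these approach x as k grows, and every other convergent or intermediate fraction in range is farther away.
Largest k: floor((18 - q_0)/q_1) = floor((18 - 1)/10) = 1.
That gives (1*81 + 8)/(1*10 + 1) = 89/11.
Compare the errors: |x - 81/10| = |332*10 - 81*41|/(41*10) = 1/410, and |x - 89/11| = |332*11 - 89*41|/(41*11) = 3/451.
Cross-multiplying, 1*451 = 451 < 1230 = 3*410, so 1/410 is smaller: the convergent 81/10 is closer to x than 89/11.

81/10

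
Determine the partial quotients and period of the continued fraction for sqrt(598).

Write x_i = (sqrt(598) + m_i)/d_i with (m_0, d_0) = (0, 1). a_0 = floor(sqrt(598)) = 24, since 24^2 = 576 <= 598 < 625 = 25^2.
Iterate m_{i+1} = d_i*a_i - m_i, d_{i+1} = (598 - m_{i+1}^2)/d_i, a_{i+1} = floor((a_0 + m_{i+1})/d_{i+1}):
  m_1 = 1*24 - 0 = 24, d_1 = (598 - 24^2)/1 = 22/1 = 22, a_1 = floor((24 + 24)/22) = 2.
  m_2 = 22*2 - 24 = 20, d_2 = (598 - 20^2)/22 = 198/22 = 9, a_2 = floor((24 + 20)/9) = 4.
  m_3 = 9*4 - 20 = 16, d_3 = (598 - 16^2)/9 = 342/9 = 38, a_3 = floor((24 + 16)/38) = 1.
  m_4 = 38*1 - 16 = 22, d_4 = (598 - 22^2)/38 = 114/38 = 3, a_4 = floor((24 + 22)/3) = 15.
  m_5 = 3*15 - 22 = 23, d_5 = (598 - 23^2)/3 = 69/3 = 23, a_5 = floor((24 + 23)/23) = 2.
  m_6 = 23*2 - 23 = 23, d_6 = (598 - 23^2)/23 = 69/23 = 3, a_6 = floor((24 + 23)/3) = 15.
  m_7 = 3*15 - 23 = 22, d_7 = (598 - 22^2)/3 = 114/3 = 38, a_7 = floor((24 + 22)/38) = 1.
  m_8 = 38*1 - 22 = 16, d_8 = (598 - 16^2)/38 = 342/38 = 9, a_8 = floor((24 + 16)/9) = 4.
  m_9 = 9*4 - 16 = 20, d_9 = (598 - 20^2)/9 = 198/9 = 22, a_9 = floor((24 + 20)/22) = 2.
  m_10 = 22*2 - 20 = 24, d_10 = (598 - 24^2)/22 = 22/22 = 1, a_10 = floor((24 + 24)/1) = 48.
  m_11 = 1*48 - 24 = 24, d_11 = (598 - 24^2)/1 = 22/1 = 22: (m_11, d_11) = (m_1, d_1) = (24, 22), so from here the quotients repeat a_1, ..., a_10; the period length is 10.
Hence the expansion of sqrt(598) is a_0 = 24 followed by the repeating block 2, 4, 1, 15, 2, 15, 1, 4, 2, 48 (period 10).

[24; (2, 4, 1, 15, 2, 15, 1, 4, 2, 48)]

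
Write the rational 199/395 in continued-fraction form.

[0; 1, 1, 65, 3]

Run the Euclidean algorithm on 199 and 395; the successive quotients are the partial quotients a_0, a_1, ... (each step inverts the fractional part left over by the previous one):
  199 = 0*395 + 199, so a_0 = 0.
  395 = 1*199 + 196, so a_1 = 1.
  199 = 1*196 + 3, so a_2 = 1.
  196 = 65*3 + 1, so a_3 = 65.
  3 = 3*1 + 0, so a_4 = 3.
The remainder reaches 0 after 5 divisions, so the expansion has 5 partial quotients, read off in order.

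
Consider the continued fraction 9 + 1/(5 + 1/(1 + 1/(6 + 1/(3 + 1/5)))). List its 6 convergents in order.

Using the convergent recurrence p_i = a_i*p_{i-1} + p_{i-2}, q_i = a_i*q_{i-1} + q_{i-2} with p_{-2}=0, p_{-1}=1, q_{-2}=1, q_{-1}=0:
  i=0: a_0=9, p_0 = 9*1 + 0 = 9, q_0 = 9*0 + 1 = 1.
  i=1: a_1=5, p_1 = 5*9 + 1 = 46, q_1 = 5*1 + 0 = 5.
  i=2: a_2=1, p_2 = 1*46 + 9 = 55, q_2 = 1*5 + 1 = 6.
  i=3: a_3=6, p_3 = 6*55 + 46 = 376, q_3 = 6*6 + 5 = 41.
  i=4: a_4=3, p_4 = 3*376 + 55 = 1183, q_4 = 3*41 + 6 = 129.
  i=5: a_5=5, p_5 = 5*1183 + 376 = 6291, q_5 = 5*129 + 41 = 686.

9/1, 46/5, 55/6, 376/41, 1183/129, 6291/686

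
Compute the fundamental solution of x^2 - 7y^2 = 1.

First expand sqrt(7) as a continued fraction. With x_i = (sqrt(7) + m_i)/d_i and (m_0, d_0) = (0, 1): a_0 = floor(sqrt(7)) = 2, since 2^2 = 4 <= 7 < 9 = 3^2.
Iterate m_{i+1} = d_i*a_i - m_i, d_{i+1} = (7 - m_{i+1}^2)/d_i, a_{i+1} = floor((a_0 + m_{i+1})/d_{i+1}):
  m_1 = 1*2 - 0 = 2, d_1 = (7 - 2^2)/1 = 3/1 = 3, a_1 = floor((2 + 2)/3) = 1.
  m_2 = 3*1 - 2 = 1, d_2 = (7 - 1^2)/3 = 6/3 = 2, a_2 = floor((2 + 1)/2) = 1.
  m_3 = 2*1 - 1 = 1, d_3 = (7 - 1^2)/2 = 6/2 = 3, a_3 = floor((2 + 1)/3) = 1.
  m_4 = 3*1 - 1 = 2, d_4 = (7 - 2^2)/3 = 3/3 = 1, a_4 = floor((2 + 2)/1) = 4.
  m_5 = 1*4 - 2 = 2, d_5 = (7 - 2^2)/1 = 3/1 = 3: (m_5, d_5) = (m_1, d_1) = (2, 3), so from here the quotients repeat a_1, ..., a_4; the period length is 4.
So sqrt(7) = [2; (1, 1, 1, 4)] with period length k = 4.
k is even, so the fundamental solution of x^2 - 7y^2 = 1 is (p_{k-1}, q_{k-1}) = (p_3, q_3); compute convergents through index 3.
Convergents (p_i = a_i*p_{i-1} + p_{i-2}, q_i = a_i*q_{i-1} + q_{i-2} with p_{-2}=0, p_{-1}=1, q_{-2}=1, q_{-1}=0):
  i=0: a_0=2, p_0 = 2*1 + 0 = 2, q_0 = 2*0 + 1 = 1.
  i=1: a_1=1, p_1 = 1*2 + 1 = 3, q_1 = 1*1 + 0 = 1.
  i=2: a_2=1, p_2 = 1*3 + 2 = 5, q_2 = 1*1 + 1 = 2.
  i=3: a_3=1, p_3 = 1*5 + 3 = 8, q_3 = 1*2 + 1 = 3.
Check: 8^2 - 7*3^2 = 64 - 63 = 1, so (x, y) = (8, 3) solves the equation, and by the theorem it is the least positive solution.

(x, y) = (8, 3)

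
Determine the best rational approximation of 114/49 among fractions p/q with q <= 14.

7/3

Expand x = 114/49 as a continued fraction with the Euclidean algorithm:
  114 = 2*49 + 16, so a_0 = 2.
  49 = 3*16 + 1, so a_1 = 3.
  16 = 16*1 + 0, so a_2 = 16.
so x = [2; 3, 16].
Convergents (p_i = a_i*p_{i-1} + p_{i-2}, q_i = a_i*q_{i-1} + q_{i-2} with p_{-2}=0, p_{-1}=1, q_{-2}=1, q_{-1}=0), until the denominator exceeds 14:
  i=0: a_0=2, p_0 = 2*1 + 0 = 2, q_0 = 2*0 + 1 = 1.
  i=1: a_1=3, p_1 = 3*2 + 1 = 7, q_1 = 3*1 + 0 = 3.
  i=2: a_2=16, p_2 = 16*7 + 2 = 114, q_2 = 16*3 + 1 = 49.
q_2 = 49 > 14, so the last convergent with denominator <= 14 is p_1/q_1 = 7/3.
The closest fraction with denominator <= 14 is either p_1/q_1 or the intermediate fraction (k*p_1 + p_0)/(k*q_1 + q_0) with the largest k >= 1 whose denominator stays <= 14; these approach x as k grows, and every other convergent or intermediate fraction in range is farther away.
Largest k: floor((14 - q_0)/q_1) = floor((14 - 1)/3) = 4.
That gives (4*7 + 2)/(4*3 + 1) = 30/13.
Compare the errors: |x - 7/3| = |114*3 - 7*49|/(49*3) = 1/147, and |x - 30/13| = |114*13 - 30*49|/(49*13) = 12/637.
Cross-multiplying, 1*637 = 637 < 1764 = 12*147, so 1/147 is smaller: the convergent 7/3 is closer to x than 30/13.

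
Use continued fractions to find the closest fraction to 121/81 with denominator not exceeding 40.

Expand x = 121/81 as a continued fraction with the Euclidean algorithm:
  121 = 1*81 + 40, so a_0 = 1.
  81 = 2*40 + 1, so a_1 = 2.
  40 = 40*1 + 0, so a_2 = 40.
so x = [1; 2, 40].
Convergents (p_i = a_i*p_{i-1} + p_{i-2}, q_i = a_i*q_{i-1} + q_{i-2} with p_{-2}=0, p_{-1}=1, q_{-2}=1, q_{-1}=0), until the denominator exceeds 40:
  i=0: a_0=1, p_0 = 1*1 + 0 = 1, q_0 = 1*0 + 1 = 1.
  i=1: a_1=2, p_1 = 2*1 + 1 = 3, q_1 = 2*1 + 0 = 2.
  i=2: a_2=40, p_2 = 40*3 + 1 = 121, q_2 = 40*2 + 1 = 81.
q_2 = 81 > 40, so the last convergent with denominator <= 40 is p_1/q_1 = 3/2.
The closest fraction with denominator <= 40 is either p_1/q_1 or the intermediate fraction (k*p_1 + p_0)/(k*q_1 + q_0) with the largest k >= 1 whose denominator stays <= 40; these approach x as k grows, and every other convergent or intermediate fraction in range is farther away.
Largest k: floor((40 - q_0)/q_1) = floor((40 - 1)/2) = 19.
That gives (19*3 + 1)/(19*2 + 1) = 58/39.
Compare the errors: |x - 3/2| = |121*2 - 3*81|/(81*2) = 1/162, and |x - 58/39| = |121*39 - 58*81|/(81*39) = 21/3159.
Cross-multiplying, 1*3159 = 3159 < 3402 = 21*162, so 1/162 is smaller: the convergent 3/2 is closer to x than 58/39.

3/2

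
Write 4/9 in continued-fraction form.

Run the Euclidean algorithm on 4 and 9; the successive quotients are the partial quotients a_0, a_1, ... (each step inverts the fractional part left over by the previous one):
  4 = 0*9 + 4, so a_0 = 0.
  9 = 2*4 + 1, so a_1 = 2.
  4 = 4*1 + 0, so a_2 = 4.
The remainder reaches 0 after 3 divisions, so the expansion has 3 partial quotients, read off in order.

[0; 2, 4]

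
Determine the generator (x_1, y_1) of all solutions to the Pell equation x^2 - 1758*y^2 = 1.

(x, y) = (587, 14)

First expand sqrt(1758) as a continued fraction. With x_i = (sqrt(1758) + m_i)/d_i and (m_0, d_0) = (0, 1): a_0 = floor(sqrt(1758)) = 41, since 41^2 = 1681 <= 1758 < 1764 = 42^2.
Iterate m_{i+1} = d_i*a_i - m_i, d_{i+1} = (1758 - m_{i+1}^2)/d_i, a_{i+1} = floor((a_0 + m_{i+1})/d_{i+1}):
  m_1 = 1*41 - 0 = 41, d_1 = (1758 - 41^2)/1 = 77/1 = 77, a_1 = floor((41 + 41)/77) = 1.
  m_2 = 77*1 - 41 = 36, d_2 = (1758 - 36^2)/77 = 462/77 = 6, a_2 = floor((41 + 36)/6) = 12.
  m_3 = 6*12 - 36 = 36, d_3 = (1758 - 36^2)/6 = 462/6 = 77, a_3 = floor((41 + 36)/77) = 1.
  m_4 = 77*1 - 36 = 41, d_4 = (1758 - 41^2)/77 = 77/77 = 1, a_4 = floor((41 + 41)/1) = 82.
  m_5 = 1*82 - 41 = 41, d_5 = (1758 - 41^2)/1 = 77/1 = 77: (m_5, d_5) = (m_1, d_1) = (41, 77), so from here the quotients repeat a_1, ..., a_4; the period length is 4.
So sqrt(1758) = [41; (1, 12, 1, 82)] with period length k = 4.
k is even, so the fundamental solution of x^2 - 1758y^2 = 1 is (p_{k-1}, q_{k-1}) = (p_3, q_3); compute convergents through index 3.
Convergents (p_i = a_i*p_{i-1} + p_{i-2}, q_i = a_i*q_{i-1} + q_{i-2} with p_{-2}=0, p_{-1}=1, q_{-2}=1, q_{-1}=0):
  i=0: a_0=41, p_0 = 41*1 + 0 = 41, q_0 = 41*0 + 1 = 1.
  i=1: a_1=1, p_1 = 1*41 + 1 = 42, q_1 = 1*1 + 0 = 1.
  i=2: a_2=12, p_2 = 12*42 + 41 = 545, q_2 = 12*1 + 1 = 13.
  i=3: a_3=1, p_3 = 1*545 + 42 = 587, q_3 = 1*13 + 1 = 14.
Check: 587^2 - 1758*14^2 = 344569 - 344568 = 1, so (x, y) = (587, 14) solves the equation, and by the theorem it is the least positive solution.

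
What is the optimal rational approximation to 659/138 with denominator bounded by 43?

Expand x = 659/138 as a continued fraction with the Euclidean algorithm:
  659 = 4*138 + 107, so a_0 = 4.
  138 = 1*107 + 31, so a_1 = 1.
  107 = 3*31 + 14, so a_2 = 3.
  31 = 2*14 + 3, so a_3 = 2.
  14 = 4*3 + 2, so a_4 = 4.
  3 = 1*2 + 1, so a_5 = 1.
  2 = 2*1 + 0, so a_6 = 2.
so x = [4; 1, 3, 2, 4, 1, 2].
Convergents (p_i = a_i*p_{i-1} + p_{i-2}, q_i = a_i*q_{i-1} + q_{i-2} with p_{-2}=0, p_{-1}=1, q_{-2}=1, q_{-1}=0), until the denominator exceeds 43:
  i=0: a_0=4, p_0 = 4*1 + 0 = 4, q_0 = 4*0 + 1 = 1.
  i=1: a_1=1, p_1 = 1*4 + 1 = 5, q_1 = 1*1 + 0 = 1.
  i=2: a_2=3, p_2 = 3*5 + 4 = 19, q_2 = 3*1 + 1 = 4.
  i=3: a_3=2, p_3 = 2*19 + 5 = 43, q_3 = 2*4 + 1 = 9.
  i=4: a_4=4, p_4 = 4*43 + 19 = 191, q_4 = 4*9 + 4 = 40.
  i=5: a_5=1, p_5 = 1*191 + 43 = 234, q_5 = 1*40 + 9 = 49.
q_5 = 49 > 43, so the last convergent with denominator <= 43 is p_4/q_4 = 191/40.
The closest fraction with denominator <= 43 is either p_4/q_4 or the intermediate fraction (k*p_4 + p_3)/(k*q_4 + q_3) with the largest k >= 1 whose denominator stays <= 43; these approach x as k grows, and every other convergent or intermediate fraction in range is farther away.
Largest k: floor((43 - q_3)/q_4) = floor((43 - 9)/40) = 0.
Since k = 0, no intermediate fraction beyond p_4/q_4 has denominator <= 43, so the convergent 191/40 is the closest (its error is |659*40 - 191*138|/(138*40) = 2/5520).

191/40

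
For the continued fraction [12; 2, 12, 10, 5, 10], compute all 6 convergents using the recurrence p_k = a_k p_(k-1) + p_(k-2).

Using the convergent recurrence p_i = a_i*p_{i-1} + p_{i-2}, q_i = a_i*q_{i-1} + q_{i-2} with p_{-2}=0, p_{-1}=1, q_{-2}=1, q_{-1}=0:
  i=0: a_0=12, p_0 = 12*1 + 0 = 12, q_0 = 12*0 + 1 = 1.
  i=1: a_1=2, p_1 = 2*12 + 1 = 25, q_1 = 2*1 + 0 = 2.
  i=2: a_2=12, p_2 = 12*25 + 12 = 312, q_2 = 12*2 + 1 = 25.
  i=3: a_3=10, p_3 = 10*312 + 25 = 3145, q_3 = 10*25 + 2 = 252.
  i=4: a_4=5, p_4 = 5*3145 + 312 = 16037, q_4 = 5*252 + 25 = 1285.
  i=5: a_5=10, p_5 = 10*16037 + 3145 = 163515, q_5 = 10*1285 + 252 = 13102.

12/1, 25/2, 312/25, 3145/252, 16037/1285, 163515/13102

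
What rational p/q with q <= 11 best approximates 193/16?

133/11

Expand x = 193/16 as a continued fraction with the Euclidean algorithm:
  193 = 12*16 + 1, so a_0 = 12.
  16 = 16*1 + 0, so a_1 = 16.
so x = [12; 16].
Convergents (p_i = a_i*p_{i-1} + p_{i-2}, q_i = a_i*q_{i-1} + q_{i-2} with p_{-2}=0, p_{-1}=1, q_{-2}=1, q_{-1}=0), until the denominator exceeds 11:
  i=0: a_0=12, p_0 = 12*1 + 0 = 12, q_0 = 12*0 + 1 = 1.
  i=1: a_1=16, p_1 = 16*12 + 1 = 193, q_1 = 16*1 + 0 = 16.
q_1 = 16 > 11, so the last convergent with denominator <= 11 is p_0/q_0 = 12/1.
The closest fraction with denominator <= 11 is either p_0/q_0 or the intermediate fraction (k*p_0 + p_{-1})/(k*q_0 + q_{-1}) with the largest k >= 1 whose denominator stays <= 11; these approach x as k grows, and every other convergent or intermediate fraction in range is farther away.
Largest k: floor((11 - q_{-1})/q_0) = floor((11 - 0)/1) = 11 (using the seeds p_{-1} = 1, q_{-1} = 0).
That gives (11*12 + 1)/(11*1 + 0) = 133/11.
Compare the errors: |x - 12/1| = |193*1 - 12*16|/(16*1) = 1/16, and |x - 133/11| = |193*11 - 133*16|/(16*11) = 5/176.
Cross-multiplying, 5*16 = 80 < 176 = 1*176, so 5/176 is smaller: the intermediate fraction 133/11 is closer to x than 12/1.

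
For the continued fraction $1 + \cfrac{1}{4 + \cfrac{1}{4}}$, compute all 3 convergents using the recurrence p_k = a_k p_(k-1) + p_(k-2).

1/1, 5/4, 21/17

Using the convergent recurrence p_i = a_i*p_{i-1} + p_{i-2}, q_i = a_i*q_{i-1} + q_{i-2} with p_{-2}=0, p_{-1}=1, q_{-2}=1, q_{-1}=0:
  i=0: a_0=1, p_0 = 1*1 + 0 = 1, q_0 = 1*0 + 1 = 1.
  i=1: a_1=4, p_1 = 4*1 + 1 = 5, q_1 = 4*1 + 0 = 4.
  i=2: a_2=4, p_2 = 4*5 + 1 = 21, q_2 = 4*4 + 1 = 17.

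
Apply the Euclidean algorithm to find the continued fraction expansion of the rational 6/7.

Run the Euclidean algorithm on 6 and 7; the successive quotients are the partial quotients a_0, a_1, ... (each step inverts the fractional part left over by the previous one):
  6 = 0*7 + 6, so a_0 = 0.
  7 = 1*6 + 1, so a_1 = 1.
  6 = 6*1 + 0, so a_2 = 6.
The remainder reaches 0 after 3 divisions, so the expansion has 3 partial quotients, read off in order.

[0; 1, 6]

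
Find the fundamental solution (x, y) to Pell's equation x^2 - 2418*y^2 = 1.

(x, y) = (65597, 1334)

First expand sqrt(2418) as a continued fraction. With x_i = (sqrt(2418) + m_i)/d_i and (m_0, d_0) = (0, 1): a_0 = floor(sqrt(2418)) = 49, since 49^2 = 2401 <= 2418 < 2500 = 50^2.
Iterate m_{i+1} = d_i*a_i - m_i, d_{i+1} = (2418 - m_{i+1}^2)/d_i, a_{i+1} = floor((a_0 + m_{i+1})/d_{i+1}):
  m_1 = 1*49 - 0 = 49, d_1 = (2418 - 49^2)/1 = 17/1 = 17, a_1 = floor((49 + 49)/17) = 5.
  m_2 = 17*5 - 49 = 36, d_2 = (2418 - 36^2)/17 = 1122/17 = 66, a_2 = floor((49 + 36)/66) = 1.
  m_3 = 66*1 - 36 = 30, d_3 = (2418 - 30^2)/66 = 1518/66 = 23, a_3 = floor((49 + 30)/23) = 3.
  m_4 = 23*3 - 30 = 39, d_4 = (2418 - 39^2)/23 = 897/23 = 39, a_4 = floor((49 + 39)/39) = 2.
  m_5 = 39*2 - 39 = 39, d_5 = (2418 - 39^2)/39 = 897/39 = 23, a_5 = floor((49 + 39)/23) = 3.
  m_6 = 23*3 - 39 = 30, d_6 = (2418 - 30^2)/23 = 1518/23 = 66, a_6 = floor((49 + 30)/66) = 1.
  m_7 = 66*1 - 30 = 36, d_7 = (2418 - 36^2)/66 = 1122/66 = 17, a_7 = floor((49 + 36)/17) = 5.
  m_8 = 17*5 - 36 = 49, d_8 = (2418 - 49^2)/17 = 17/17 = 1, a_8 = floor((49 + 49)/1) = 98.
  m_9 = 1*98 - 49 = 49, d_9 = (2418 - 49^2)/1 = 17/1 = 17: (m_9, d_9) = (m_1, d_1) = (49, 17), so from here the quotients repeat a_1, ..., a_8; the period length is 8.
So sqrt(2418) = [49; (5, 1, 3, 2, 3, 1, 5, 98)] with period length k = 8.
k is even, so the fundamental solution of x^2 - 2418y^2 = 1 is (p_{k-1}, q_{k-1}) = (p_7, q_7); compute convergents through index 7.
Convergents (p_i = a_i*p_{i-1} + p_{i-2}, q_i = a_i*q_{i-1} + q_{i-2} with p_{-2}=0, p_{-1}=1, q_{-2}=1, q_{-1}=0):
  i=0: a_0=49, p_0 = 49*1 + 0 = 49, q_0 = 49*0 + 1 = 1.
  i=1: a_1=5, p_1 = 5*49 + 1 = 246, q_1 = 5*1 + 0 = 5.
  i=2: a_2=1, p_2 = 1*246 + 49 = 295, q_2 = 1*5 + 1 = 6.
  i=3: a_3=3, p_3 = 3*295 + 246 = 1131, q_3 = 3*6 + 5 = 23.
  i=4: a_4=2, p_4 = 2*1131 + 295 = 2557, q_4 = 2*23 + 6 = 52.
  i=5: a_5=3, p_5 = 3*2557 + 1131 = 8802, q_5 = 3*52 + 23 = 179.
  i=6: a_6=1, p_6 = 1*8802 + 2557 = 11359, q_6 = 1*179 + 52 = 231.
  i=7: a_7=5, p_7 = 5*11359 + 8802 = 65597, q_7 = 5*231 + 179 = 1334.
Check: 65597^2 - 2418*1334^2 = 4302966409 - 4302966408 = 1, so (x, y) = (65597, 1334) solves the equation, and by the theorem it is the least positive solution.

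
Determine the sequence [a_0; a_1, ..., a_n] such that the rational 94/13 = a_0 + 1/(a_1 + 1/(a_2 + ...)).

[7; 4, 3]

Run the Euclidean algorithm on 94 and 13; the successive quotients are the partial quotients a_0, a_1, ... (each step inverts the fractional part left over by the previous one):
  94 = 7*13 + 3, so a_0 = 7.
  13 = 4*3 + 1, so a_1 = 4.
  3 = 3*1 + 0, so a_2 = 3.
The remainder reaches 0 after 3 divisions, so the expansion has 3 partial quotients, read off in order.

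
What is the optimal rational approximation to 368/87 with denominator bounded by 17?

Expand x = 368/87 as a continued fraction with the Euclidean algorithm:
  368 = 4*87 + 20, so a_0 = 4.
  87 = 4*20 + 7, so a_1 = 4.
  20 = 2*7 + 6, so a_2 = 2.
  7 = 1*6 + 1, so a_3 = 1.
  6 = 6*1 + 0, so a_4 = 6.
so x = [4; 4, 2, 1, 6].
Convergents (p_i = a_i*p_{i-1} + p_{i-2}, q_i = a_i*q_{i-1} + q_{i-2} with p_{-2}=0, p_{-1}=1, q_{-2}=1, q_{-1}=0), until the denominator exceeds 17:
  i=0: a_0=4, p_0 = 4*1 + 0 = 4, q_0 = 4*0 + 1 = 1.
  i=1: a_1=4, p_1 = 4*4 + 1 = 17, q_1 = 4*1 + 0 = 4.
  i=2: a_2=2, p_2 = 2*17 + 4 = 38, q_2 = 2*4 + 1 = 9.
  i=3: a_3=1, p_3 = 1*38 + 17 = 55, q_3 = 1*9 + 4 = 13.
  i=4: a_4=6, p_4 = 6*55 + 38 = 368, q_4 = 6*13 + 9 = 87.
q_4 = 87 > 17, so the last convergent with denominator <= 17 is p_3/q_3 = 55/13.
The closest fraction with denominator <= 17 is either p_3/q_3 or the intermediate fraction (k*p_3 + p_2)/(k*q_3 + q_2) with the largest k >= 1 whose denominator stays <= 17; these approach x as k grows, and every other convergent or intermediate fraction in range is farther away.
Largest k: floor((17 - q_2)/q_3) = floor((17 - 9)/13) = 0.
Since k = 0, no intermediate fraction beyond p_3/q_3 has denominator <= 17, so the convergent 55/13 is the closest (its error is |368*13 - 55*87|/(87*13) = 1/1131).

55/13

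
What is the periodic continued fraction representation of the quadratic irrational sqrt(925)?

Write x_i = (sqrt(925) + m_i)/d_i with (m_0, d_0) = (0, 1). a_0 = floor(sqrt(925)) = 30, since 30^2 = 900 <= 925 < 961 = 31^2.
Iterate m_{i+1} = d_i*a_i - m_i, d_{i+1} = (925 - m_{i+1}^2)/d_i, a_{i+1} = floor((a_0 + m_{i+1})/d_{i+1}):
  m_1 = 1*30 - 0 = 30, d_1 = (925 - 30^2)/1 = 25/1 = 25, a_1 = floor((30 + 30)/25) = 2.
  m_2 = 25*2 - 30 = 20, d_2 = (925 - 20^2)/25 = 525/25 = 21, a_2 = floor((30 + 20)/21) = 2.
  m_3 = 21*2 - 20 = 22, d_3 = (925 - 22^2)/21 = 441/21 = 21, a_3 = floor((30 + 22)/21) = 2.
  m_4 = 21*2 - 22 = 20, d_4 = (925 - 20^2)/21 = 525/21 = 25, a_4 = floor((30 + 20)/25) = 2.
  m_5 = 25*2 - 20 = 30, d_5 = (925 - 30^2)/25 = 25/25 = 1, a_5 = floor((30 + 30)/1) = 60.
  m_6 = 1*60 - 30 = 30, d_6 = (925 - 30^2)/1 = 25/1 = 25: (m_6, d_6) = (m_1, d_1) = (30, 25), so from here the quotients repeat a_1, ..., a_5; the period length is 5.
Hence the expansion of sqrt(925) is a_0 = 30 followed by the repeating block 2, 2, 2, 2, 60 (period 5).

[30; (2, 2, 2, 2, 60)]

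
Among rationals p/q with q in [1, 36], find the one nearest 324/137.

26/11

Expand x = 324/137 as a continued fraction with the Euclidean algorithm:
  324 = 2*137 + 50, so a_0 = 2.
  137 = 2*50 + 37, so a_1 = 2.
  50 = 1*37 + 13, so a_2 = 1.
  37 = 2*13 + 11, so a_3 = 2.
  13 = 1*11 + 2, so a_4 = 1.
  11 = 5*2 + 1, so a_5 = 5.
  2 = 2*1 + 0, so a_6 = 2.
so x = [2; 2, 1, 2, 1, 5, 2].
Convergents (p_i = a_i*p_{i-1} + p_{i-2}, q_i = a_i*q_{i-1} + q_{i-2} with p_{-2}=0, p_{-1}=1, q_{-2}=1, q_{-1}=0), until the denominator exceeds 36:
  i=0: a_0=2, p_0 = 2*1 + 0 = 2, q_0 = 2*0 + 1 = 1.
  i=1: a_1=2, p_1 = 2*2 + 1 = 5, q_1 = 2*1 + 0 = 2.
  i=2: a_2=1, p_2 = 1*5 + 2 = 7, q_2 = 1*2 + 1 = 3.
  i=3: a_3=2, p_3 = 2*7 + 5 = 19, q_3 = 2*3 + 2 = 8.
  i=4: a_4=1, p_4 = 1*19 + 7 = 26, q_4 = 1*8 + 3 = 11.
  i=5: a_5=5, p_5 = 5*26 + 19 = 149, q_5 = 5*11 + 8 = 63.
q_5 = 63 > 36, so the last convergent with denominator <= 36 is p_4/q_4 = 26/11.
The closest fraction with denominator <= 36 is either p_4/q_4 or the intermediate fraction (k*p_4 + p_3)/(k*q_4 + q_3) with the largest k >= 1 whose denominator stays <= 36; these approach x as k grows, and every other convergent or intermediate fraction in range is farther away.
Largest k: floor((36 - q_3)/q_4) = floor((36 - 8)/11) = 2.
That gives (2*26 + 19)/(2*11 + 8) = 71/30.
Compare the errors: |x - 26/11| = |324*11 - 26*137|/(137*11) = 2/1507, and |x - 71/30| = |324*30 - 71*137|/(137*30) = 7/4110.
Cross-multiplying, 2*4110 = 8220 < 10549 = 7*1507, so 2/1507 is smaller: the convergent 26/11 is closer to x than 71/30.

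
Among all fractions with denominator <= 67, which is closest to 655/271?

Expand x = 655/271 as a continued fraction with the Euclidean algorithm:
  655 = 2*271 + 113, so a_0 = 2.
  271 = 2*113 + 45, so a_1 = 2.
  113 = 2*45 + 23, so a_2 = 2.
  45 = 1*23 + 22, so a_3 = 1.
  23 = 1*22 + 1, so a_4 = 1.
  22 = 22*1 + 0, so a_5 = 22.
so x = [2; 2, 2, 1, 1, 22].
Convergents (p_i = a_i*p_{i-1} + p_{i-2}, q_i = a_i*q_{i-1} + q_{i-2} with p_{-2}=0, p_{-1}=1, q_{-2}=1, q_{-1}=0), until the denominator exceeds 67:
  i=0: a_0=2, p_0 = 2*1 + 0 = 2, q_0 = 2*0 + 1 = 1.
  i=1: a_1=2, p_1 = 2*2 + 1 = 5, q_1 = 2*1 + 0 = 2.
  i=2: a_2=2, p_2 = 2*5 + 2 = 12, q_2 = 2*2 + 1 = 5.
  i=3: a_3=1, p_3 = 1*12 + 5 = 17, q_3 = 1*5 + 2 = 7.
  i=4: a_4=1, p_4 = 1*17 + 12 = 29, q_4 = 1*7 + 5 = 12.
  i=5: a_5=22, p_5 = 22*29 + 17 = 655, q_5 = 22*12 + 7 = 271.
q_5 = 271 > 67, so the last convergent with denominator <= 67 is p_4/q_4 = 29/12.
The closest fraction with denominator <= 67 is either p_4/q_4 or the intermediate fraction (k*p_4 + p_3)/(k*q_4 + q_3) with the largest k >= 1 whose denominator stays <= 67; these approach x as k grows, and every other convergent or intermediate fraction in range is farther away.
Largest k: floor((67 - q_3)/q_4) = floor((67 - 7)/12) = 5.
That gives (5*29 + 17)/(5*12 + 7) = 162/67.
Compare the errors: |x - 29/12| = |655*12 - 29*271|/(271*12) = 1/3252, and |x - 162/67| = |655*67 - 162*271|/(271*67) = 17/18157.
Cross-multiplying, 1*18157 = 18157 < 55284 = 17*3252, so 1/3252 is smaller: the convergent 29/12 is closer to x than 162/67.

29/12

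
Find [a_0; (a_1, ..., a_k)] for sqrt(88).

Write x_i = (sqrt(88) + m_i)/d_i with (m_0, d_0) = (0, 1). a_0 = floor(sqrt(88)) = 9, since 9^2 = 81 <= 88 < 100 = 10^2.
Iterate m_{i+1} = d_i*a_i - m_i, d_{i+1} = (88 - m_{i+1}^2)/d_i, a_{i+1} = floor((a_0 + m_{i+1})/d_{i+1}):
  m_1 = 1*9 - 0 = 9, d_1 = (88 - 9^2)/1 = 7/1 = 7, a_1 = floor((9 + 9)/7) = 2.
  m_2 = 7*2 - 9 = 5, d_2 = (88 - 5^2)/7 = 63/7 = 9, a_2 = floor((9 + 5)/9) = 1.
  m_3 = 9*1 - 5 = 4, d_3 = (88 - 4^2)/9 = 72/9 = 8, a_3 = floor((9 + 4)/8) = 1.
  m_4 = 8*1 - 4 = 4, d_4 = (88 - 4^2)/8 = 72/8 = 9, a_4 = floor((9 + 4)/9) = 1.
  m_5 = 9*1 - 4 = 5, d_5 = (88 - 5^2)/9 = 63/9 = 7, a_5 = floor((9 + 5)/7) = 2.
  m_6 = 7*2 - 5 = 9, d_6 = (88 - 9^2)/7 = 7/7 = 1, a_6 = floor((9 + 9)/1) = 18.
  m_7 = 1*18 - 9 = 9, d_7 = (88 - 9^2)/1 = 7/1 = 7: (m_7, d_7) = (m_1, d_1) = (9, 7), so from here the quotients repeat a_1, ..., a_6; the period length is 6.
Hence the expansion of sqrt(88) is a_0 = 9 followed by the repeating block 2, 1, 1, 1, 2, 18 (period 6).

[9; (2, 1, 1, 1, 2, 18)]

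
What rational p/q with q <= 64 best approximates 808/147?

Expand x = 808/147 as a continued fraction with the Euclidean algorithm:
  808 = 5*147 + 73, so a_0 = 5.
  147 = 2*73 + 1, so a_1 = 2.
  73 = 73*1 + 0, so a_2 = 73.
so x = [5; 2, 73].
Convergents (p_i = a_i*p_{i-1} + p_{i-2}, q_i = a_i*q_{i-1} + q_{i-2} with p_{-2}=0, p_{-1}=1, q_{-2}=1, q_{-1}=0), until the denominator exceeds 64:
  i=0: a_0=5, p_0 = 5*1 + 0 = 5, q_0 = 5*0 + 1 = 1.
  i=1: a_1=2, p_1 = 2*5 + 1 = 11, q_1 = 2*1 + 0 = 2.
  i=2: a_2=73, p_2 = 73*11 + 5 = 808, q_2 = 73*2 + 1 = 147.
q_2 = 147 > 64, so the last convergent with denominator <= 64 is p_1/q_1 = 11/2.
The closest fraction with denominator <= 64 is either p_1/q_1 or the intermediate fraction (k*p_1 + p_0)/(k*q_1 + q_0) with the largest k >= 1 whose denominator stays <= 64; these approach x as k grows, and every other convergent or intermediate fraction in range is farther away.
Largest k: floor((64 - q_0)/q_1) = floor((64 - 1)/2) = 31.
That gives (31*11 + 5)/(31*2 + 1) = 346/63.
Compare the errors: |x - 11/2| = |808*2 - 11*147|/(147*2) = 1/294, and |x - 346/63| = |808*63 - 346*147|/(147*63) = 42/9261.
Cross-multiplying, 1*9261 = 9261 < 12348 = 42*294, so 1/294 is smaller: the convergent 11/2 is closer to x than 346/63.

11/2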